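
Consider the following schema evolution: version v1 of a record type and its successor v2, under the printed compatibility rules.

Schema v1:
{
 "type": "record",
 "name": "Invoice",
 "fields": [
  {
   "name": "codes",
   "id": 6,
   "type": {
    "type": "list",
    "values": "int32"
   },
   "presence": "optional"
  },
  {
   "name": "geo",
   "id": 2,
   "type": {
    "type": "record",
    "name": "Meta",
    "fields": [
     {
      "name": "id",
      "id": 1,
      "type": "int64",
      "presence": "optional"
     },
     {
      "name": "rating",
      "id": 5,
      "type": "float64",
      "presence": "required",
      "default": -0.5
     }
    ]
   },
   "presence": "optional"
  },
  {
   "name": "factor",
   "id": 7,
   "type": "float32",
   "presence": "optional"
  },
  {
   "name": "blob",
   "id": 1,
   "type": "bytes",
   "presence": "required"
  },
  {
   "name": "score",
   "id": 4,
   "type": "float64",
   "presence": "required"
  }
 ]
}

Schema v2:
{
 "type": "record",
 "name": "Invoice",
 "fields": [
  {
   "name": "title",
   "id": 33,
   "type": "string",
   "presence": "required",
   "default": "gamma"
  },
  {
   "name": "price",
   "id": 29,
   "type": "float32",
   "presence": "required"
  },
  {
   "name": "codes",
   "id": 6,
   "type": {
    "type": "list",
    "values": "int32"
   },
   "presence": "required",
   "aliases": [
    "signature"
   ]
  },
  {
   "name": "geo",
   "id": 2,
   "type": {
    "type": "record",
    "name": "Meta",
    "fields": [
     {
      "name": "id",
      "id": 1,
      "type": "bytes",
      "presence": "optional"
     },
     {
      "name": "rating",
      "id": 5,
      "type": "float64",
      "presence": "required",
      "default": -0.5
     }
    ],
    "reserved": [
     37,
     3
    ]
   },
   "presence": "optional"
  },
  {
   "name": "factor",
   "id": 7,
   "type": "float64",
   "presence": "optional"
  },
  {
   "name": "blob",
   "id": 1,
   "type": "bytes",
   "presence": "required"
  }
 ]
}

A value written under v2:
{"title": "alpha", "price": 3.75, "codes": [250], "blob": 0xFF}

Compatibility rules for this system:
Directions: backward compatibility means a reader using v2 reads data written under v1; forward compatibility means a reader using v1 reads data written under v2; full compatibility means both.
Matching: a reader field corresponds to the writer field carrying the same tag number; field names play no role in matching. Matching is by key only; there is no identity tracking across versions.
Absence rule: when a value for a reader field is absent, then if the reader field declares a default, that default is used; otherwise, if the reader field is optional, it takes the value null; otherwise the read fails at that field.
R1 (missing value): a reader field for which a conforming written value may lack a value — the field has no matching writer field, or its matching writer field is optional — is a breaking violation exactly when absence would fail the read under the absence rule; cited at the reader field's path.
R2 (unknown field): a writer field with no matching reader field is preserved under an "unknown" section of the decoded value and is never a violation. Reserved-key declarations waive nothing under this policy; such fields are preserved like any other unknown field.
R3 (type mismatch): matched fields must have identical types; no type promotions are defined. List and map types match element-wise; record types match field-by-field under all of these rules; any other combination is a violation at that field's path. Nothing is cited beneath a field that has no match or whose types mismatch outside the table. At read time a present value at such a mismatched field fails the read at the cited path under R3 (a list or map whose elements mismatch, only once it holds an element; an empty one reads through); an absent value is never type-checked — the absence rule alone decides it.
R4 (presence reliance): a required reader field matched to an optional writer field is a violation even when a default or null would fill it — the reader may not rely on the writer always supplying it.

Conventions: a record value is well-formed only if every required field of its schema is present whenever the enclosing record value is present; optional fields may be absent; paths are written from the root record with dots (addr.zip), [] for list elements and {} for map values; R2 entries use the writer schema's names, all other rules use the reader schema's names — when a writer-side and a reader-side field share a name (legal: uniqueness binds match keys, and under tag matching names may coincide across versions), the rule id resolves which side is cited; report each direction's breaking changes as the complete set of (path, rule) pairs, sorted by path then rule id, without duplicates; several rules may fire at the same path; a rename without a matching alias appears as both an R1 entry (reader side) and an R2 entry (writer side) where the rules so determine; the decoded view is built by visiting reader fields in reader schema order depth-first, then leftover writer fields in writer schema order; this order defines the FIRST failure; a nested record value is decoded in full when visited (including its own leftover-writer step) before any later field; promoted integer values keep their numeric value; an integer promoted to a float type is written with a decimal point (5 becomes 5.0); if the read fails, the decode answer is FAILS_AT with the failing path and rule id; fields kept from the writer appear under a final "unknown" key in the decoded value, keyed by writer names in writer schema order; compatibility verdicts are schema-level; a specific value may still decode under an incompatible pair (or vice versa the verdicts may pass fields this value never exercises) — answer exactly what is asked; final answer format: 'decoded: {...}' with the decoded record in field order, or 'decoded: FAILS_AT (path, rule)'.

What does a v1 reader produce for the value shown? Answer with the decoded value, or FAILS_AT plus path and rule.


decoded: FAILS_AT (score, R1)

arrows below run writer -> reader for Invoice
decode (reader v1):
  codes := [250]
  geo := null (missing; optional => null)
  factor := null (missing; optional => null)
  blob := 0xFF
  read fails at score under R1 (no fill)
  => FAILS_AT (score, R1)
the rest of the Invoice diff is inert for this question:
  field codes in record Invoice: optional changed to required -> schema-level compatibility only; this Invoice value's decode is unchanged
  field factor in record Invoice: type float32 changed to float64 -> schema-level compatibility only; this Invoice value's decode is unchanged
  field id in record Meta: type int64 changed to bytes -> schema-level compatibility only; this Invoice value's decode is unchanged
  added field title to record Invoice: required string, tag 33, default "gamma" (in v2 it sits immediately before codes) -> fires no rule on Invoice under this dialect and leaves the result unchanged
  added field price to record Invoice: required float32, tag 29 (in v2 it sits immediately before codes) -> schema-level compatibility only; this Invoice value's decode is unchanged


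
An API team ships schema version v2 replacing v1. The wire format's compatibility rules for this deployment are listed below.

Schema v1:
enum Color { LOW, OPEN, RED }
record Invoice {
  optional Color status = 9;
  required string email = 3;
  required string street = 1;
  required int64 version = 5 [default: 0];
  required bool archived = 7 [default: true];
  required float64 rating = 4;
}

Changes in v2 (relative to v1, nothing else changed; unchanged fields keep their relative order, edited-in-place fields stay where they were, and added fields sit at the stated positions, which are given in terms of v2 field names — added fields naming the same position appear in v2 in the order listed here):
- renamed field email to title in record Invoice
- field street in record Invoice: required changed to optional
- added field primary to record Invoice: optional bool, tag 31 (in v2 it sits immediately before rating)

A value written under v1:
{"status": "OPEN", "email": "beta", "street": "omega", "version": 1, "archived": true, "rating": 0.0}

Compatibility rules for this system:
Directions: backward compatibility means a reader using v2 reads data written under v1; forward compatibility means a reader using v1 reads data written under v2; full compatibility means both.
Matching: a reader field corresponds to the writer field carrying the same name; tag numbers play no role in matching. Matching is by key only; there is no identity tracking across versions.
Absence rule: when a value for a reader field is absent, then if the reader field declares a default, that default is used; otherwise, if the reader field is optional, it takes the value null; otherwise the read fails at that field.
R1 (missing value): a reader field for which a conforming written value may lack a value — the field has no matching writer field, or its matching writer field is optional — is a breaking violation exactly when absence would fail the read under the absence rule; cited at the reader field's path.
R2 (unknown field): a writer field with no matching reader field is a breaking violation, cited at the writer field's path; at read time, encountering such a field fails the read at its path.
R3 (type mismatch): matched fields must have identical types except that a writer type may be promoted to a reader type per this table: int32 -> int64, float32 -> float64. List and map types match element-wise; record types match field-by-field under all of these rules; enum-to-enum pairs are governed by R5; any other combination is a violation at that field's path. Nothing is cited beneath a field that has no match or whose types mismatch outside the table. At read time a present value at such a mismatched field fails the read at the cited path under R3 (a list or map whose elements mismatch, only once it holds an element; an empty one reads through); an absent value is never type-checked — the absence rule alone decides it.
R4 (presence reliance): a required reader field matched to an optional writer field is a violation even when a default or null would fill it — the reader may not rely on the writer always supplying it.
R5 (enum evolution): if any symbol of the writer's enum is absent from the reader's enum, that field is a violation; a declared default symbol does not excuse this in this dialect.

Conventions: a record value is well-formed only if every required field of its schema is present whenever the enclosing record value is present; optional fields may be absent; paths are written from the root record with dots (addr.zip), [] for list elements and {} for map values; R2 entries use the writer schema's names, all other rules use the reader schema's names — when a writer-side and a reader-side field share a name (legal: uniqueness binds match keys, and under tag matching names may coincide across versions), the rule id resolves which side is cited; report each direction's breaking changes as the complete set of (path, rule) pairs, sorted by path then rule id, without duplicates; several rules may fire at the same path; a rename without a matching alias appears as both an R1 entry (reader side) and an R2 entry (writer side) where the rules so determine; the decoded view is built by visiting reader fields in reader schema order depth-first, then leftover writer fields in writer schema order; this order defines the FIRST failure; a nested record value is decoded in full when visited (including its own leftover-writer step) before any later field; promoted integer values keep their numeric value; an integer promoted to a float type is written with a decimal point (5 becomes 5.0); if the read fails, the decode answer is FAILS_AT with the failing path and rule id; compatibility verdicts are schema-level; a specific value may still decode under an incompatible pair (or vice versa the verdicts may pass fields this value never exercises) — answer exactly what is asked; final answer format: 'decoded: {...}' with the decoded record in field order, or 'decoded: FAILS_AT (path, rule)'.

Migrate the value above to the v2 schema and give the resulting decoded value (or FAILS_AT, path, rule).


decoded: FAILS_AT (title, R1)

in Invoice below, arrows point writer -> reader
migrating the Invoice value to v2:
  status := "OPEN"
  read fails at title under R1 (no fill)
  => FAILS_AT (title, R1)
diffs on Invoice not affecting the asked answer:
  field street in record Invoice: required changed to optional -> schema-level compatibility only; this Invoice value's decode is unchanged
  added field primary to record Invoice: optional bool, tag 31 (in v2 it sits immediately before rating) -> schema-level compatibility only; this Invoice value's decode is unchanged


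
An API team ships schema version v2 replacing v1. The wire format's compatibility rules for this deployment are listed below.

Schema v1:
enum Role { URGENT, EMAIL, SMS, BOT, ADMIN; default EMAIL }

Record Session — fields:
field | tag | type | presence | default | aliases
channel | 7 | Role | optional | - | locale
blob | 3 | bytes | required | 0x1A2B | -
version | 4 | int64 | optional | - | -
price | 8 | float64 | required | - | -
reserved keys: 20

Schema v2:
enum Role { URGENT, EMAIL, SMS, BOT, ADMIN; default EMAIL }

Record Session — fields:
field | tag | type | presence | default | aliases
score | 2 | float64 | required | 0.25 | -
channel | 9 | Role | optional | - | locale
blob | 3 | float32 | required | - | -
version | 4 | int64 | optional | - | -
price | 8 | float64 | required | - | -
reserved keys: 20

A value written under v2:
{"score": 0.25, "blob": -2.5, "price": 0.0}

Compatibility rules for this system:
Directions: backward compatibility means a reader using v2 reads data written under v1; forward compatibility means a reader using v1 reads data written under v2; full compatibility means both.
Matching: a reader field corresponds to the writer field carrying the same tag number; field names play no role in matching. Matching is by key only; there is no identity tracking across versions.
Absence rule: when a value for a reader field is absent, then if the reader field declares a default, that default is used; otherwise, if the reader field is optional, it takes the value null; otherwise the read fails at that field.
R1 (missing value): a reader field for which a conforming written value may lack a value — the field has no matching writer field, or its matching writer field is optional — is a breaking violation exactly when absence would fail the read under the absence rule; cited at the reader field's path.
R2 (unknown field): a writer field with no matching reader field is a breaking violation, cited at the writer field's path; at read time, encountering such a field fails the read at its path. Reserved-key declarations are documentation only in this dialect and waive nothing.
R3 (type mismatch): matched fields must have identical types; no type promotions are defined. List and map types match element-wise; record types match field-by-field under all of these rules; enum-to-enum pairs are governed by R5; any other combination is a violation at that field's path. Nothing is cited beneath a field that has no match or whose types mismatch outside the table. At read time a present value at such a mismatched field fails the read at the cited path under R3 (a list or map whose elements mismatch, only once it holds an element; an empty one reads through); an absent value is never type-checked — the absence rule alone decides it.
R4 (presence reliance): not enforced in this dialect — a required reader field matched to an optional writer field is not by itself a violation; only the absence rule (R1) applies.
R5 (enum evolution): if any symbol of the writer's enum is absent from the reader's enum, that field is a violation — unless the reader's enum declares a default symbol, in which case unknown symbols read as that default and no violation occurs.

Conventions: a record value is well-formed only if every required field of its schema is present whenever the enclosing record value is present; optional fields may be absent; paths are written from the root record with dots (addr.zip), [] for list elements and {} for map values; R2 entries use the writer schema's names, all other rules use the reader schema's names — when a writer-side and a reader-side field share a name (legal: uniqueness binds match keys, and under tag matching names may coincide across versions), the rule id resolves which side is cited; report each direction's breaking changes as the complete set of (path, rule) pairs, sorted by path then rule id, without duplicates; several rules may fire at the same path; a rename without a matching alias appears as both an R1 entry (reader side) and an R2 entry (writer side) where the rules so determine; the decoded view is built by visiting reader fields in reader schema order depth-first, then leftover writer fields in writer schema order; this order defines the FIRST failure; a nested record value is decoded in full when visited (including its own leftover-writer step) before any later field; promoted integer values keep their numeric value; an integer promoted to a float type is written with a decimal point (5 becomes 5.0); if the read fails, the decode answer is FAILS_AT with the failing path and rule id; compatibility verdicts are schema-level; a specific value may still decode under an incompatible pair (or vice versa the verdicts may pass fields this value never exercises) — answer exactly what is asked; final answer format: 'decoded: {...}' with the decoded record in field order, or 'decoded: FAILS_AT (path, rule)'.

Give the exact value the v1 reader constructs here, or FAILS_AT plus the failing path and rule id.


arrows below run writer -> reader for Session
decode (reader v1):
  channel := null (missing; optional => null)
  read fails at blob under R3
  => FAILS_AT (blob, R3)
the other Session changes do not affect what is asked:
  field channel in record Session: tag 7 changed to 9 -> changes Session's schema-level verdicts only — the decode of this value is the same
  added field score to record Session: required float64, tag 2, default 0.25 (in v2 it sits immediately before channel) -> changes Session's schema-level verdicts only — the decode of this value is the same

decoded: FAILS_AT (blob, R3)


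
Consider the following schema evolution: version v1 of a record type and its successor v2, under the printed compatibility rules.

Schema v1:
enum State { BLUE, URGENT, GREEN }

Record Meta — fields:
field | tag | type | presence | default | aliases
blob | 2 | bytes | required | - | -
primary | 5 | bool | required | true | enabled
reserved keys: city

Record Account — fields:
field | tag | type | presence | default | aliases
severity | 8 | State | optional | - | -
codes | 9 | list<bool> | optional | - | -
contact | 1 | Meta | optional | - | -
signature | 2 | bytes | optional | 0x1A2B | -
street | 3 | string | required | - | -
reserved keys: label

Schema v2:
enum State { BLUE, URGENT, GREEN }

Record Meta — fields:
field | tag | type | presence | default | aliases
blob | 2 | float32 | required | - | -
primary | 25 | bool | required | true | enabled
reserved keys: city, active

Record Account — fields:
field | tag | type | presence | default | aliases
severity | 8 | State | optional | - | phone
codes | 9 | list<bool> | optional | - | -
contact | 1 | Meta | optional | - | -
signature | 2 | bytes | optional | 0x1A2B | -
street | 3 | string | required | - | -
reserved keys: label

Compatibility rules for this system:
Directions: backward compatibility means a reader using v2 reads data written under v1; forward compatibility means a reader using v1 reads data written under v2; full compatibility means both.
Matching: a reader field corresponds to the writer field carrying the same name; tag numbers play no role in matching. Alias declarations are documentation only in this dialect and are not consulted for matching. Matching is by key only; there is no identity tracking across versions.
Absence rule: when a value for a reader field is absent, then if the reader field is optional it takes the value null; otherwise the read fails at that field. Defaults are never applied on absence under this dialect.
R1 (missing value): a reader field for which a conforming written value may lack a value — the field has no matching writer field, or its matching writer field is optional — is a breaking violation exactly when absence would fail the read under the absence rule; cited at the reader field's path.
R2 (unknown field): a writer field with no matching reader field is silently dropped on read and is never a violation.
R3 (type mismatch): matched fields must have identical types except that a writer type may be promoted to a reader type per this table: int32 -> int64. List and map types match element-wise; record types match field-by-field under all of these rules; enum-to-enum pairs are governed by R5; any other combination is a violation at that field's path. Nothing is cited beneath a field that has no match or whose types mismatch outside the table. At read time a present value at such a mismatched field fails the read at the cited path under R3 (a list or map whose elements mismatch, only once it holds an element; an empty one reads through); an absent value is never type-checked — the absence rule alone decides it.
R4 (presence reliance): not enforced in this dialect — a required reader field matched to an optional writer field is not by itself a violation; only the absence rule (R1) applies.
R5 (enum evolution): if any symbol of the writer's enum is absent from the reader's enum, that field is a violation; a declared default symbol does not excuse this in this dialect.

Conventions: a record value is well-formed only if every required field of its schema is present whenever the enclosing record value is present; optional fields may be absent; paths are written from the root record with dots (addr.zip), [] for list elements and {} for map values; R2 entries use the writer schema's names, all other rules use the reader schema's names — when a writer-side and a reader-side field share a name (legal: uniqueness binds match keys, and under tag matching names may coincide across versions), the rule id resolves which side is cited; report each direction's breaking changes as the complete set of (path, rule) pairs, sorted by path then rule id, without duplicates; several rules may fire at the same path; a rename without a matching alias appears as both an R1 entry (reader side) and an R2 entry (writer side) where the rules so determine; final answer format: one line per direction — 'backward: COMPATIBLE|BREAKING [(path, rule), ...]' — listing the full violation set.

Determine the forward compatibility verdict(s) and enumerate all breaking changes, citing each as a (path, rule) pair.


forward: BREAKING [(contact.blob, R3)]

arrows below run writer -> reader for Account
forward analysis of Account with v1 as reader and v2 as writer:
  writer optional, State -> State: reader severity maps from writer severity
  writer optional, list<bool> -> list<bool>: reader codes maps from writer codes
  writer optional, Meta -> Meta: reader contact maps from writer contact
  writer optional, bytes -> bytes: reader signature maps from writer signature
  writer required, string -> string: reader street maps from writer street
  writer required, float32 -> bytes: reader contact.blob maps from writer contact.blob
  writer required, bool -> bool: reader contact.primary maps from writer contact.primary
  violation R3 at contact.blob
  => forward verdict for Account: BREAKING, 1 violation(s)
ruling out the remaining Account differences:
  field primary in record Meta: tag 5 changed to 25 -> triggers nothing under Account's printed rules — same verdict


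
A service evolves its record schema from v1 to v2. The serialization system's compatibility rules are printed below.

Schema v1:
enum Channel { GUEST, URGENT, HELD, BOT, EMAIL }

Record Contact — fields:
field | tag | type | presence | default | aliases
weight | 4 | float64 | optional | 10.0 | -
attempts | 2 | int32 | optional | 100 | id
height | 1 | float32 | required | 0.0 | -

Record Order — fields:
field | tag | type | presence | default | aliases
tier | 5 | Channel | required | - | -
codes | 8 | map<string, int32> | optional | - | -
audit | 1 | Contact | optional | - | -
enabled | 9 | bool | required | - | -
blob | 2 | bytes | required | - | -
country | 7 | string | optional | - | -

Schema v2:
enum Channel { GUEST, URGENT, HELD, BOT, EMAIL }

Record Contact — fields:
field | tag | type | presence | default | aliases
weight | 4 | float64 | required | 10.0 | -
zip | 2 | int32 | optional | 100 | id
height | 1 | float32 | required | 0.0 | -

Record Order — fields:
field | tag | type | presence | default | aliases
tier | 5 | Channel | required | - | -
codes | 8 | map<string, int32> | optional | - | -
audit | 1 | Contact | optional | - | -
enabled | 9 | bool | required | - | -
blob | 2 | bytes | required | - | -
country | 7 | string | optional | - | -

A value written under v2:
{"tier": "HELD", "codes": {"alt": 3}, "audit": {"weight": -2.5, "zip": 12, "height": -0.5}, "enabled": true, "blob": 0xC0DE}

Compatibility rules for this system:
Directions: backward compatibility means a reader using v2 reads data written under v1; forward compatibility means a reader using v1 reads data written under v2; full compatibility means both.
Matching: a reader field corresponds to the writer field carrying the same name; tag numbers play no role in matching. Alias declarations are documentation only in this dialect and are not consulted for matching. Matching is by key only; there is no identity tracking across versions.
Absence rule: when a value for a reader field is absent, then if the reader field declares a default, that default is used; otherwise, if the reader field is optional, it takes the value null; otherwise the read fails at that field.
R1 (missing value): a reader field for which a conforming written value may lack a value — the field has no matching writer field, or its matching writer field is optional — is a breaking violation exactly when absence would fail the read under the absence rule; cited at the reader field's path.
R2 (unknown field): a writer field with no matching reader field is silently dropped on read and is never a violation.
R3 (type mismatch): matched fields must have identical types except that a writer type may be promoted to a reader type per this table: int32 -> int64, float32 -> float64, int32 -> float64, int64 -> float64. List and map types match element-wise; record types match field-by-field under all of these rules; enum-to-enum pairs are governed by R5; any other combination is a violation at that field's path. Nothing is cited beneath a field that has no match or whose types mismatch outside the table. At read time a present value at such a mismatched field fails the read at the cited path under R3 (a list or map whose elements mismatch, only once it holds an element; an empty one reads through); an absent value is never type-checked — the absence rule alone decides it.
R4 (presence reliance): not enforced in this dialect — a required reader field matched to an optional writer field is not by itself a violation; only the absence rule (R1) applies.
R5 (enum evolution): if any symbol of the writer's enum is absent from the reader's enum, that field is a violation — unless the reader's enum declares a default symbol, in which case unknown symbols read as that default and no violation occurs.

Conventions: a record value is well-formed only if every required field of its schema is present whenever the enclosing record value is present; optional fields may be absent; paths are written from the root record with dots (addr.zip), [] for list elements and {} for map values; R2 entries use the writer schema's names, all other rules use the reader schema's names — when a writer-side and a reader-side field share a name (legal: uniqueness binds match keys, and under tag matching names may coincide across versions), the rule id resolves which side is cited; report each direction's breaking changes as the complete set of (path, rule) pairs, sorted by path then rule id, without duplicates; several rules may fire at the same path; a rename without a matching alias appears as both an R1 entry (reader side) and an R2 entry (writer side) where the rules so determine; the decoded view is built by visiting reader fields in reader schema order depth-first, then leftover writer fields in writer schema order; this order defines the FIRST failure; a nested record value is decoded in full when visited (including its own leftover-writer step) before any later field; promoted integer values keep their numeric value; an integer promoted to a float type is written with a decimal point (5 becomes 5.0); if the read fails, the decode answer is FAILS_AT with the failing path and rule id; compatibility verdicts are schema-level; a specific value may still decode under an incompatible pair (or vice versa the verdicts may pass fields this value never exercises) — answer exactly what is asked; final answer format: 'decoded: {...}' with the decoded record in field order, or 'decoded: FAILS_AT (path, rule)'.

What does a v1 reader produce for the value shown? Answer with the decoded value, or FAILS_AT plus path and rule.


arrows below run writer -> reader for Order
decode walk for Order under reader schema v1:
  tier := "HELD"
  codes := {"alt": 3}
  audit.weight := -2.5
  audit.attempts := 100 (no value, default fills)
  audit.height := -0.5
  writer audit.zip: unmatched, discarded
  enabled := true
  blob := 0xC0DE
  country := null (not supplied -> null)
  => decoded: {"tier": "HELD", "codes": {"alt": 3}, "audit": {"weight": -2.5, "attempts": 100, "height": -0.5}, "enabled": true, "blob": 0xC0DE, "country": null}
remaining Order differences; none change what is asked:
  field weight in record Contact: optional changed to required -> inert under this dialect — no rule fires on Order and the result does not move

decoded: {"tier": "HELD", "codes": {"alt": 3}, "audit": {"weight": -2.5, "attempts": 100, "height": -0.5}, "enabled": true, "blob": 0xC0DE, "country": null}


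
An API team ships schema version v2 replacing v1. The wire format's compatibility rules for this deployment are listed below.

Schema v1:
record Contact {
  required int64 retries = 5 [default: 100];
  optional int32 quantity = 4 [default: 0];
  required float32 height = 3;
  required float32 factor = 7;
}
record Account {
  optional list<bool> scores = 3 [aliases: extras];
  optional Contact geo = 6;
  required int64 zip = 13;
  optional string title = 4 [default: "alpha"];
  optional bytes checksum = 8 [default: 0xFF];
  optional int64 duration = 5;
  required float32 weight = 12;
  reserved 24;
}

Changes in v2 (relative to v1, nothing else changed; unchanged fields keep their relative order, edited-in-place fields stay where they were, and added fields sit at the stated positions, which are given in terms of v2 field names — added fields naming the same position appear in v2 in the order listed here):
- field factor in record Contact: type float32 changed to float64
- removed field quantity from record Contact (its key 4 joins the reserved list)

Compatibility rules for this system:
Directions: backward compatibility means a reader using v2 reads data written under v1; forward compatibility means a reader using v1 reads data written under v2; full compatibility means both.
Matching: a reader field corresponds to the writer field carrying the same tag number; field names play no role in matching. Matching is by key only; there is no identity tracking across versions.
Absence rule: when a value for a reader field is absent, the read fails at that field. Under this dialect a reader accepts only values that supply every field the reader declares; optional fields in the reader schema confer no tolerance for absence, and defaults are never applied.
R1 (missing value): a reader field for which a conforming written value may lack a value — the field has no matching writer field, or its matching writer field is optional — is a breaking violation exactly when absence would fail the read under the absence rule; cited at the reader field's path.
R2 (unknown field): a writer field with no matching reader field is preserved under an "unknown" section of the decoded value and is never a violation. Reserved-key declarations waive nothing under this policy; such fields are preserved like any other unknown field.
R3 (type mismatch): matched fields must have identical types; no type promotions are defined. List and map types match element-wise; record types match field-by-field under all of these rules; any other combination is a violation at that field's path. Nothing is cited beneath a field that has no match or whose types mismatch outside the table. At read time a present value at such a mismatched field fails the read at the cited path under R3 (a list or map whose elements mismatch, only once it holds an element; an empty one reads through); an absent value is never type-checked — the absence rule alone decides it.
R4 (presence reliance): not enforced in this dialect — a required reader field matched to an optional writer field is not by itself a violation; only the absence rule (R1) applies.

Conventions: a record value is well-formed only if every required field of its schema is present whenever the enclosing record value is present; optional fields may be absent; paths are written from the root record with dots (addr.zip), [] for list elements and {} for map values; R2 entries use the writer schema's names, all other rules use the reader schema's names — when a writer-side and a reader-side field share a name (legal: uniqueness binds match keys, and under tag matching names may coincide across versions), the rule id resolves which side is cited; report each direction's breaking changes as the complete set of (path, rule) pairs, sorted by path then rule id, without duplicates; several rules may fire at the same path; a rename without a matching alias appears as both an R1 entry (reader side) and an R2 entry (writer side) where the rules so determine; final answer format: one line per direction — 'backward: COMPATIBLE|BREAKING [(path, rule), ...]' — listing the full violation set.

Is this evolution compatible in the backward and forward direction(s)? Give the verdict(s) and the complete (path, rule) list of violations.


the writer's type comes first in each Account pair
backward on Account — v2 reading data written by v1:
  scores: paired with writer scores (list<bool> -> list<bool>; writer optional)
  geo: paired with writer geo (Contact -> Contact; writer optional)
  zip: paired with writer zip (int64 -> int64; writer required)
  title: paired with writer title (string -> string; writer optional)
  checksum: paired with writer checksum (bytes -> bytes; writer optional)
  duration: paired with writer duration (int64 -> int64; writer optional)
  weight: paired with writer weight (float32 -> float32; writer required)
  geo.retries: paired with writer geo.retries (int64 -> int64; writer required)
  geo.height: paired with writer geo.height (float32 -> float32; writer required)
  geo.factor: paired with writer geo.factor (float32 -> float64; writer required)
  leftover writer field: geo.quantity
  breaking: (checksum, R1)
  breaking: (duration, R1)
  breaking: (geo, R1)
  breaking: (geo.factor, R3)
  breaking: (scores, R1)
  breaking: (title, R1)
  => backward verdict for Account: BREAKING, 6 violation(s)
forward on Account — v1 reading data written by v2:
  scores: paired with writer scores (list<bool> -> list<bool>; writer optional)
  geo: paired with writer geo (Contact -> Contact; writer optional)
  zip: paired with writer zip (int64 -> int64; writer required)
  title: paired with writer title (string -> string; writer optional)
  checksum: paired with writer checksum (bytes -> bytes; writer optional)
  duration: paired with writer duration (int64 -> int64; writer optional)
  weight: paired with writer weight (float32 -> float32; writer required)
  geo.retries: paired with writer geo.retries (int64 -> int64; writer required)
  no writer field matches reader geo.quantity
  geo.height: paired with writer geo.height (float32 -> float32; writer required)
  geo.factor: paired with writer geo.factor (float64 -> float32; writer required)
  breaking: (checksum, R1)
  breaking: (duration, R1)
  breaking: (geo, R1)
  breaking: (geo.factor, R3)
  breaking: (geo.quantity, R1)
  breaking: (scores, R1)
  breaking: (title, R1)
  => forward verdict for Account: BREAKING, 7 violation(s)

backward: BREAKING [(checksum, R1), (duration, R1), (geo, R1), (geo.factor, R3), (scores, R1), (title, R1)]; forward: BREAKING [(checksum, R1), (duration, R1), (geo, R1), (geo.factor, R3), (geo.quantity, R1), (scores, R1), (title, R1)]


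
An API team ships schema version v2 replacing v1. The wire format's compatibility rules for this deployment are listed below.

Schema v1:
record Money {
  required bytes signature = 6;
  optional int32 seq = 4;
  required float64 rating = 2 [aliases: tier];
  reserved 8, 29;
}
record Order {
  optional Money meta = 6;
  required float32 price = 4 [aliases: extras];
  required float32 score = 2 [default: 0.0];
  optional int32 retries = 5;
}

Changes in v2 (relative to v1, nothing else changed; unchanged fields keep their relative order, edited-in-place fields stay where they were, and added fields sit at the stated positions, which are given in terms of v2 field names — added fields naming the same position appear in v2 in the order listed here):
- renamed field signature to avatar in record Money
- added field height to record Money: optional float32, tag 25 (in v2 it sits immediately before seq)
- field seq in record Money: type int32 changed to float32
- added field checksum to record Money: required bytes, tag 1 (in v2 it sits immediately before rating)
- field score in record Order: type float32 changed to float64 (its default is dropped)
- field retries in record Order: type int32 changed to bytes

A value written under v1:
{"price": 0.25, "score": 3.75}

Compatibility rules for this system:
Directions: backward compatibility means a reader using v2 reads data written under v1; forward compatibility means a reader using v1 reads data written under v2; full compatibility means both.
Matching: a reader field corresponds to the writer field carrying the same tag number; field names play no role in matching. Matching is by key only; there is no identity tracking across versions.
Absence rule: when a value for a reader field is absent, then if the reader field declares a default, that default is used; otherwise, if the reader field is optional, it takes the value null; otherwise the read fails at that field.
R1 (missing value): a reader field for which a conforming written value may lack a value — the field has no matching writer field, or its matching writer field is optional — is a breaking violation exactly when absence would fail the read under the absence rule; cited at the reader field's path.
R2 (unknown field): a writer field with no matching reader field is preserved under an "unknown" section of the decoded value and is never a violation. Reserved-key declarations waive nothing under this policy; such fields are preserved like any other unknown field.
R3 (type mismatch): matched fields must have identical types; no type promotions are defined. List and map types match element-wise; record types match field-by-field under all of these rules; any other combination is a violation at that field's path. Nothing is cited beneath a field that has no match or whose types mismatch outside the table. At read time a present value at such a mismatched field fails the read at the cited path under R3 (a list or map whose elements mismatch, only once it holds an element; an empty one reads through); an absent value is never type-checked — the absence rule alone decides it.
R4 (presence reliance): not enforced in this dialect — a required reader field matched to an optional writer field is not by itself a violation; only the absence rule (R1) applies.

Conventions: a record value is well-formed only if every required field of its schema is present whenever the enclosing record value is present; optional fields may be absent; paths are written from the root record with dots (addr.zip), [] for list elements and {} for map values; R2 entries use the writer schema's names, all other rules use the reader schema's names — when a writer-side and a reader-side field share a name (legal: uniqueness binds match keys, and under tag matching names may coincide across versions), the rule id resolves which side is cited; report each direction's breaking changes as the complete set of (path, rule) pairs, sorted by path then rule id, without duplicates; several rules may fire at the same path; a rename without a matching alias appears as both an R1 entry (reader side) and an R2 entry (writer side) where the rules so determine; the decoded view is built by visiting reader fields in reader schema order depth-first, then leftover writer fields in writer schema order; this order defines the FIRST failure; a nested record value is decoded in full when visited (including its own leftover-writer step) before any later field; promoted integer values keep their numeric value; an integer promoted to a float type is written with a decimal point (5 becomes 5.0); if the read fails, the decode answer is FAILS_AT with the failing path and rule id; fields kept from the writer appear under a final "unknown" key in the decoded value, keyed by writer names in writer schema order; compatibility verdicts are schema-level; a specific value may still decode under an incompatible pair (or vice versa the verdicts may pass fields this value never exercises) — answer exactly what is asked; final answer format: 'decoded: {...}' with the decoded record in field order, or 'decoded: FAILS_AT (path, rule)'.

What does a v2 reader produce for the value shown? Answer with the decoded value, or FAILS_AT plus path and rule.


decoded: FAILS_AT (score, R3)

the writer's type comes first in each Order pair
migrating the Order value to v2:
  meta := null (not supplied -> null)
  price := 0.25
  read fails at score under R3
  => FAILS_AT (score, R3)
ruling out the remaining Order differences:
  renamed field signature to avatar in record Money -> no rule fires on it and the decoded Order view is identical with or without it
  added field height to record Money: optional float32, tag 25 (in v2 it sits immediately before seq) -> no rule fires on it and the decoded Order view is identical with or without it
  field seq in record Money: type int32 changed to float32 -> matters for Order compatibility verdicts, not for this value's decode
  added field checksum to record Money: required bytes, tag 1 (in v2 it sits immediately before rating) -> matters for Order compatibility verdicts, not for this value's decode
  field retries in record Order: type int32 changed to bytes -> matters for Order compatibility verdicts, not for this value's decode
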